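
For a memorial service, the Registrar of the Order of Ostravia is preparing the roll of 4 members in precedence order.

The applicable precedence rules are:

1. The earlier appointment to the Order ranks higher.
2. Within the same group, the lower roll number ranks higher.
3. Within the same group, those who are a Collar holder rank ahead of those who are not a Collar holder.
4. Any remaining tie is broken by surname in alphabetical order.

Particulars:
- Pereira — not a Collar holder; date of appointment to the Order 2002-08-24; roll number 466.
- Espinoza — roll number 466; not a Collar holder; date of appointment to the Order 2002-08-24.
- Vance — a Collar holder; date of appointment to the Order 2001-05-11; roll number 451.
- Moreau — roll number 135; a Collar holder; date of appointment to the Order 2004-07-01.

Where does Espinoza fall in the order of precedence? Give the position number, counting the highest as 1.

2

By date of appointment to the Order (earlier first): Vance (2001-05-11); then Espinoza and Pereira (both 2002-08-24); then Moreau (2004-07-01).
Espinoza and Pereira both have roll number 466, so the next rule applies.
Espinoza and Pereira are each not a Collar holder, so the next rule applies.
Among Espinoza and Pereira, alphabetically by surname: Espinoza before Pereira.
Order: Vance, Espinoza, Pereira, Moreau. So position 2.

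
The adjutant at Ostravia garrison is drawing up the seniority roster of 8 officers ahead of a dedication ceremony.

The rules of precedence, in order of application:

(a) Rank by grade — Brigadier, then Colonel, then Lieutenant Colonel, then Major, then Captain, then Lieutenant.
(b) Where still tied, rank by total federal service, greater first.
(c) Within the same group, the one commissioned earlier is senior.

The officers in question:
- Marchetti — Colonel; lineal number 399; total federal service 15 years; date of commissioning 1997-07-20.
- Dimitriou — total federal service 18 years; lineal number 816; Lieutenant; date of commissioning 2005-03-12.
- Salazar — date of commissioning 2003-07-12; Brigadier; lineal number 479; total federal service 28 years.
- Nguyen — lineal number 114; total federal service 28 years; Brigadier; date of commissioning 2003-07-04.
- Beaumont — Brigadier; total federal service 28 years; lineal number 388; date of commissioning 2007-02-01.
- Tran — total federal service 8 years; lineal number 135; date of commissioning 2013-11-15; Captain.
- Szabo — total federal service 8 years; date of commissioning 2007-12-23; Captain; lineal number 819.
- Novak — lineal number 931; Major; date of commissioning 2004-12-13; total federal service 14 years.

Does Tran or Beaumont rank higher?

By grade: Nguyen, Salazar and Beaumont (Brigadier); then Marchetti (Colonel); then Novak (Major); then Szabo and Tran (Captain); then Dimitriou (Lieutenant).
Nguyen, Salazar and Beaumont all have total federal service 28 years, so the next rule applies.
Among Nguyen, Salazar and Beaumont, by date of commissioning (earlier first): Nguyen (2003-07-04) before Salazar (2003-07-12) before Beaumont (2007-02-01).
Szabo and Tran both have total federal service 8 years, so the next rule applies.
Among Szabo and Tran, by date of commissioning (earlier first): Szabo (2007-12-23) before Tran (2013-11-15).
So Beaumont takes precedence.

Beaumont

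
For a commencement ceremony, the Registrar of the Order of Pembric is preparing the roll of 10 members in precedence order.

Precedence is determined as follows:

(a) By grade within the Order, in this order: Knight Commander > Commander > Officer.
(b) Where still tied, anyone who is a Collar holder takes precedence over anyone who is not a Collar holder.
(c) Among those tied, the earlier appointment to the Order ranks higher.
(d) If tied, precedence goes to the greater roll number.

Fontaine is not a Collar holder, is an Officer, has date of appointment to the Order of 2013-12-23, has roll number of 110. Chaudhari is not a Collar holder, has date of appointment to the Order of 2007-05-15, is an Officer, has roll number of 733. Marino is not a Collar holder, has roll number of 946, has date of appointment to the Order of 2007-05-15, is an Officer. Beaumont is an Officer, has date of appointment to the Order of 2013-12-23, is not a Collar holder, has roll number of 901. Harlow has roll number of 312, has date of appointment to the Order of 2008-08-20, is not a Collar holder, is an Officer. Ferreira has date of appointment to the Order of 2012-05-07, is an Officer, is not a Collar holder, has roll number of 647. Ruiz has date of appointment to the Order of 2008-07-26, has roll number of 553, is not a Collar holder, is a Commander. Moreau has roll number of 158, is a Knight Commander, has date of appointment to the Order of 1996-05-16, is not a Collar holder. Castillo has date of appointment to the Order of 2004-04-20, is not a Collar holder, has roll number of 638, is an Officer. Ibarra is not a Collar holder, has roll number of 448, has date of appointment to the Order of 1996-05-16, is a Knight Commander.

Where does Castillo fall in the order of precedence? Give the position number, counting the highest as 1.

By grade within the Order: Ibarra and Moreau (Knight Commander); then Ruiz (Commander); then Castillo, Marino, Chaudhari, Harlow, Ferreira, Beaumont and Fontaine (Officer).
Ibarra and Moreau are each not a Collar holder, so the next rule applies.
Ibarra and Moreau both have date of appointment to the Order 1996-05-16, so the next rule applies.
Among Ibarra and Moreau, by roll number (higher first): Ibarra (448) before Moreau (158).
Castillo, Marino, Chaudhari, Harlow, Ferreira, Beaumont and Fontaine are each not a Collar holder, so the next rule applies.
Among Castillo, Marino, Chaudhari, Harlow, Ferreira, Beaumont and Fontaine, by date of appointment to the Order (earlier first): Castillo (2004-04-20) before Marino and Chaudhari (2007-05-15) before Harlow (2008-08-20) before Ferreira (2012-05-07) before Beaumont and Fontaine (2013-12-23).
Among Marino and Chaudhari, by roll number (higher first): Marino (946) before Chaudhari (733).
Among Beaumont and Fontaine, by roll number (higher first): Beaumont (901) before Fontaine (110).
Order: Ibarra, Moreau, Ruiz, Castillo, Marino, Chaudhari, Harlow, Ferreira, Beaumont, Fontaine. So position 4.

4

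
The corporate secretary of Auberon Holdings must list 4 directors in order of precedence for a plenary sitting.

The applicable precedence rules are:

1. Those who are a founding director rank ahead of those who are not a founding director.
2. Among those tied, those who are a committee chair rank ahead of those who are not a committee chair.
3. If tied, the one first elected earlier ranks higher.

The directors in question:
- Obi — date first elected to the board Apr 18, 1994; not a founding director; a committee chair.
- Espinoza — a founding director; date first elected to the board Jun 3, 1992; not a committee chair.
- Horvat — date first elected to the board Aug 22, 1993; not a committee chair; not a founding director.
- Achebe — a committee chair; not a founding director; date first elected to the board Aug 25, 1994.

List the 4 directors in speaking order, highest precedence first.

By the first rule: Espinoza (a founding director); then Obi, Achebe and Horvat (each not a founding director).
Among Obi, Achebe and Horvat, a committee chair before not a committee chair: Obi and Achebe (a committee chair) before Horvat (not a committee chair).
Among Obi and Achebe, by date first elected to the board (earlier first): Obi (Apr 18, 1994) before Achebe (Aug 25, 1994).
Full order: Espinoza, Obi, Achebe, Horvat.

Espinoza, Obi, Achebe, Horvat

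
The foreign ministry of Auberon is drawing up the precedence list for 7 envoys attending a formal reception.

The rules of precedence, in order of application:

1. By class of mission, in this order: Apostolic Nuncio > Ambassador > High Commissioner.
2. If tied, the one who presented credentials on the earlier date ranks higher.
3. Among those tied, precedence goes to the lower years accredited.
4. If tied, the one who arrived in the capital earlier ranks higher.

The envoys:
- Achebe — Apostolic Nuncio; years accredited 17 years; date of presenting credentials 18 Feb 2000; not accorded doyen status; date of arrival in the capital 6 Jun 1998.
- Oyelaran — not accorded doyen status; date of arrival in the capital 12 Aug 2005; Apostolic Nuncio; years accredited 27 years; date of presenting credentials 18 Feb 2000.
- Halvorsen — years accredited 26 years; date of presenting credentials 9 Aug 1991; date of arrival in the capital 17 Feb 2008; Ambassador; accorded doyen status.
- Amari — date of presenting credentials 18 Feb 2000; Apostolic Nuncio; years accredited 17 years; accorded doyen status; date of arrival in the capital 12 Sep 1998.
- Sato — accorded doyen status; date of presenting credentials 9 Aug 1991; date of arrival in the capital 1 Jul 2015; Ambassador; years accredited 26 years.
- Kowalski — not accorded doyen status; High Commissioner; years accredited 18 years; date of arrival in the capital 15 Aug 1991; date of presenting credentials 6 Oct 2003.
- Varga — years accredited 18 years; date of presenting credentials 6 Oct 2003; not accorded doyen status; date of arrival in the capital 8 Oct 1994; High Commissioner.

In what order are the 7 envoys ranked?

By class of mission: Achebe, Amari and Oyelaran (Apostolic Nuncio); then Halvorsen and Sato (Ambassador); then Kowalski and Varga (High Commissioner).
Achebe, Amari and Oyelaran all have date of presenting credentials 18 Feb 2000, so the next rule applies.
Among Achebe, Amari and Oyelaran, by years accredited (lower first): Achebe and Amari (17 years) before Oyelaran (27 years).
Among Achebe and Amari, by date of arrival in the capital (earlier first): Achebe (6 Jun 1998) before Amari (12 Sep 1998).
Halvorsen and Sato both have date of presenting credentials 9 Aug 1991, so the next rule applies.
Halvorsen and Sato both have years accredited 26 years, so the next rule applies.
Among Halvorsen and Sato, by date of arrival in the capital (earlier first): Halvorsen (17 Feb 2008) before Sato (1 Jul 2015).
Kowalski and Varga both have date of presenting credentials 6 Oct 2003, so the next rule applies.
Kowalski and Varga both have years accredited 18 years, so the next rule applies.
Among Kowalski and Varga, by date of arrival in the capital (earlier first): Kowalski (15 Aug 1991) before Varga (8 Oct 1994).
Full order: Achebe, Amari, Oyelaran, Halvorsen, Sato, Kowalski, Varga.

Achebe, Amari, Oyelaran, Halvorsen, Sato, Kowalski, Varga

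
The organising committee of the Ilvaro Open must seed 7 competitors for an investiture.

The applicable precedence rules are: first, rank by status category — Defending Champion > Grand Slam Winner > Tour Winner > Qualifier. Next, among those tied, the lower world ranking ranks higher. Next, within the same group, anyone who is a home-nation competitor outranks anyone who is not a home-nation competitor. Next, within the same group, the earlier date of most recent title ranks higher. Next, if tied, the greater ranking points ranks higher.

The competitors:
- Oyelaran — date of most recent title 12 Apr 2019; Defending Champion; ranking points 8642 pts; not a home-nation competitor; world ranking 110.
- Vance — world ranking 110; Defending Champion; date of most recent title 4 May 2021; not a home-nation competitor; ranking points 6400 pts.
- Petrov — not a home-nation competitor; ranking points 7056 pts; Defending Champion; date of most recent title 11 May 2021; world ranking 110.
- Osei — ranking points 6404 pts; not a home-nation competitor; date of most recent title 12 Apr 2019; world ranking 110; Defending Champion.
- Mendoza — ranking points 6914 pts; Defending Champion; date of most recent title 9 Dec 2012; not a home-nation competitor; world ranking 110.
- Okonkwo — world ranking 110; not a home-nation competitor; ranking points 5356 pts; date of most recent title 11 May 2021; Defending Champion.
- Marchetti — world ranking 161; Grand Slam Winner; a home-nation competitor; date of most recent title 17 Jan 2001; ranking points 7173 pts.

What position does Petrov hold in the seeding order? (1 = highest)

5

By status category: Mendoza, Oyelaran, Osei, Vance, Petrov and Okonkwo (Defending Champion); then Marchetti (Grand Slam Winner).
Mendoza, Oyelaran, Osei, Vance, Petrov and Okonkwo all have world ranking 110, so the next rule applies.
Mendoza, Oyelaran, Osei, Vance, Petrov and Okonkwo are each not a home-nation competitor, so the next rule applies.
Among Mendoza, Oyelaran, Osei, Vance, Petrov and Okonkwo, by date of most recent title (earlier first): Mendoza (9 Dec 2012) before Oyelaran and Osei (12 Apr 2019) before Vance (4 May 2021) before Petrov and Okonkwo (11 May 2021).
Among Oyelaran and Osei, by ranking points (higher first): Oyelaran (8642 pts) before Osei (6404 pts).
Among Petrov and Okonkwo, by ranking points (higher first): Petrov (7056 pts) before Okonkwo (5356 pts).
Order: Mendoza, Oyelaran, Osei, Vance, Petrov, Okonkwo, Marchetti. So position 5.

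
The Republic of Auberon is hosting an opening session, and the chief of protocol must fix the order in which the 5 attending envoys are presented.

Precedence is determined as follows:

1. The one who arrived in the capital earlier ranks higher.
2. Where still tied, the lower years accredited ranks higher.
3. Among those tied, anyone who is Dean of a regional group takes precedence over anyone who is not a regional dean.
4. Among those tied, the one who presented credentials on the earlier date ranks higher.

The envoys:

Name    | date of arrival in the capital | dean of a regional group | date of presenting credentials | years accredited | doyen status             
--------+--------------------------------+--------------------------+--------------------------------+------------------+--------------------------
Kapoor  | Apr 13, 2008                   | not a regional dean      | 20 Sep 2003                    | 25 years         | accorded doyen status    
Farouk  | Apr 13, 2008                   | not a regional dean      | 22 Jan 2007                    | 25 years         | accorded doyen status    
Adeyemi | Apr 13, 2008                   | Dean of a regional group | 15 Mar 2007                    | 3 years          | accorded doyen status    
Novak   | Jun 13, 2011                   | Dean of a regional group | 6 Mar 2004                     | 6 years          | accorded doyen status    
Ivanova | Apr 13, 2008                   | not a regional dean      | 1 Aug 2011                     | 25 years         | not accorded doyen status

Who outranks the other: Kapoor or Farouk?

Kapoor

By date of arrival in the capital (earlier first): Adeyemi, Kapoor, Farouk and Ivanova (each Apr 13, 2008); then Novak (Jun 13, 2011).
Among Adeyemi, Kapoor, Farouk and Ivanova, by years accredited (lower first): Adeyemi (3 years) before Kapoor, Farouk and Ivanova (25 years).
Kapoor, Farouk and Ivanova are each not a regional dean, so the next rule applies.
Among Kapoor, Farouk and Ivanova, by date of presenting credentials (earlier first): Kapoor (20 Sep 2003) before Farouk (22 Jan 2007) before Ivanova (1 Aug 2011).
So Kapoor takes precedence.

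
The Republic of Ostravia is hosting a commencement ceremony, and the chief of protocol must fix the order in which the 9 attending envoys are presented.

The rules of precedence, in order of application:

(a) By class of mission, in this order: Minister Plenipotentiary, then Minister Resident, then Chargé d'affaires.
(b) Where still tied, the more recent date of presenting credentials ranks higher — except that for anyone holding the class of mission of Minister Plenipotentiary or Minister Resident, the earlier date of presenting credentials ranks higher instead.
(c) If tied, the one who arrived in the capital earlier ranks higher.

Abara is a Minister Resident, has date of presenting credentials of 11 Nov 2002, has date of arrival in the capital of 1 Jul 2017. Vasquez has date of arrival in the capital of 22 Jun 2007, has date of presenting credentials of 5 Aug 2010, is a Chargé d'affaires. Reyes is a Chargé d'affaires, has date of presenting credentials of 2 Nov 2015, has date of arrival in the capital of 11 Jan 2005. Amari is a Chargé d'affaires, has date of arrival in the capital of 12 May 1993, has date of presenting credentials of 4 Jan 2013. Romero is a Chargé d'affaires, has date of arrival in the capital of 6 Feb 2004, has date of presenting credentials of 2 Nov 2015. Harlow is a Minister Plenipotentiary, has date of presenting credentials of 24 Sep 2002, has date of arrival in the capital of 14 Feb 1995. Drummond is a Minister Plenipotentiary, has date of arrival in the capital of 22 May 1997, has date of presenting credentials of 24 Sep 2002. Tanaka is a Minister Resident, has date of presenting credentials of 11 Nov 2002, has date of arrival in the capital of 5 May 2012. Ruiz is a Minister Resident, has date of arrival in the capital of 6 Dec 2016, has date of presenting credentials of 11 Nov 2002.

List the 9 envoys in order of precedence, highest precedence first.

Harlow, Drummond, Tanaka, Ruiz, Abara, Romero, Reyes, Amari, Vasquez

By class of mission: Harlow and Drummond (Minister Plenipotentiary); then Tanaka, Ruiz and Abara (Minister Resident); then Romero, Reyes, Amari and Vasquez (Chargé d'affaires).
Harlow and Drummond both have date of presenting credentials 24 Sep 2002, so the next rule applies.
Among Harlow and Drummond, by date of arrival in the capital (earlier first): Harlow (14 Feb 1995) before Drummond (22 May 1997).
Tanaka, Ruiz and Abara all have date of presenting credentials 11 Nov 2002, so the next rule applies.
Among Tanaka, Ruiz and Abara, by date of arrival in the capital (earlier first): Tanaka (5 May 2012) before Ruiz (6 Dec 2016) before Abara (1 Jul 2017).
Among Romero, Reyes, Amari and Vasquez, by date of presenting credentials (later first): Romero and Reyes (2 Nov 2015) before Amari (4 Jan 2013) before Vasquez (5 Aug 2010).
Among Romero and Reyes, by date of arrival in the capital (earlier first): Romero (6 Feb 2004) before Reyes (11 Jan 2005).
Full order: Harlow, Drummond, Tanaka, Ruiz, Abara, Romero, Reyes, Amari, Vasquez.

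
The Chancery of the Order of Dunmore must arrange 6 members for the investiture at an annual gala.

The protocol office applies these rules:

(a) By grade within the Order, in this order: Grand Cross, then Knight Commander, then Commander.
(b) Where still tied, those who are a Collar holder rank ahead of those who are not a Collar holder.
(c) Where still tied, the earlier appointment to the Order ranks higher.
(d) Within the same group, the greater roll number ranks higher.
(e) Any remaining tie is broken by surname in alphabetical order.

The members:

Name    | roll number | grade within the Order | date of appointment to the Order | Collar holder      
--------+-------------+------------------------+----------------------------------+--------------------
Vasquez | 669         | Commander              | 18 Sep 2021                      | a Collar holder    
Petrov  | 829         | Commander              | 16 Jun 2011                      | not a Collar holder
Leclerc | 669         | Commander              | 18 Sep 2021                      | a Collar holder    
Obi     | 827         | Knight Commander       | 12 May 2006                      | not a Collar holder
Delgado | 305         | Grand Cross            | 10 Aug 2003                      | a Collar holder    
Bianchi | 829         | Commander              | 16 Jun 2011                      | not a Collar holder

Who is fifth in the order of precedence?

Bianchi

By grade within the Order: Delgado (Grand Cross); then Obi (Knight Commander); then Leclerc, Vasquez, Bianchi and Petrov (Commander).
Among Leclerc, Vasquez, Bianchi and Petrov, a Collar holder before not a Collar holder: Leclerc and Vasquez (a Collar holder) before Bianchi and Petrov (not a Collar holder).
Leclerc and Vasquez both have date of appointment to the Order 18 Sep 2021, so the next rule applies.
Leclerc and Vasquez both have roll number 669, so the next rule applies.
Among Leclerc and Vasquez, alphabetically by surname: Leclerc before Vasquez.
Bianchi and Petrov both have date of appointment to the Order 16 Jun 2011, so the next rule applies.
Bianchi and Petrov both have roll number 829, so the next rule applies.
Among Bianchi and Petrov, alphabetically by surname: Bianchi before Petrov.
Order: Delgado, Obi, Leclerc, Vasquez, Bianchi, Petrov.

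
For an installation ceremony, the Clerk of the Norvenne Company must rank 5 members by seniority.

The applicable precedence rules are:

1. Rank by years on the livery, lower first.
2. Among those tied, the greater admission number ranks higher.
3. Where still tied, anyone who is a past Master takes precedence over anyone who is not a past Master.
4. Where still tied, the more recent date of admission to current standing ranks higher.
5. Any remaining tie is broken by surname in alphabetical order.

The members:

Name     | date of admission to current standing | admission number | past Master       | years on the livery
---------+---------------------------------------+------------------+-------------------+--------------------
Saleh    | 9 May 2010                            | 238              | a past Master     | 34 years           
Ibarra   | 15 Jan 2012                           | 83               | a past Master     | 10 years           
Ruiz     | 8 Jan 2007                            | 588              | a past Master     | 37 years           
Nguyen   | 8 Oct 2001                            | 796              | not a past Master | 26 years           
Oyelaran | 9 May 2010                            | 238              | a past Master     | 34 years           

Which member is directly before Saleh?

Oyelaran

By years on the livery (lower first): Ibarra (10 years); then Nguyen (26 years); then Oyelaran and Saleh (both 34 years); then Ruiz (37 years).
Oyelaran and Saleh both have admission number 238, so the next rule applies.
Oyelaran and Saleh are each a past Master, so the next rule applies.
Oyelaran and Saleh both have date of admission to current standing 9 May 2010, so the next rule applies.
Among Oyelaran and Saleh, alphabetically by surname: Oyelaran before Saleh.
Order: Ibarra, Nguyen, Oyelaran, Saleh, Ruiz.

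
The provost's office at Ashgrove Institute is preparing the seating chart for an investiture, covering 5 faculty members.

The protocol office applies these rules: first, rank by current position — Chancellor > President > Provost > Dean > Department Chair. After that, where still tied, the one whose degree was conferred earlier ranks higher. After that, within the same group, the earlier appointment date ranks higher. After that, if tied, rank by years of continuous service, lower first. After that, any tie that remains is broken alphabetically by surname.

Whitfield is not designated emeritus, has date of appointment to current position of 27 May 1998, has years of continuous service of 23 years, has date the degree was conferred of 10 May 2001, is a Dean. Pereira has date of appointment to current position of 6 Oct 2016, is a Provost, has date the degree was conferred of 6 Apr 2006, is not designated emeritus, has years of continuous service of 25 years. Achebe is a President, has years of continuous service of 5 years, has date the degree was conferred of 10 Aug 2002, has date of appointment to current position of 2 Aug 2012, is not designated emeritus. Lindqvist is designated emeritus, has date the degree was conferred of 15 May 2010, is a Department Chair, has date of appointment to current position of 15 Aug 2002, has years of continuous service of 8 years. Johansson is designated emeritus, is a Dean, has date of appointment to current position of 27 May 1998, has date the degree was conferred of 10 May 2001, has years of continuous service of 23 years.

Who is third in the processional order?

Johansson

By current position: Achebe (President); then Pereira (Provost); then Johansson and Whitfield (Dean); then Lindqvist (Department Chair).
Johansson and Whitfield both have date the degree was conferred 10 May 2001, so the next rule applies.
Johansson and Whitfield both have date of appointment to current position 27 May 1998, so the next rule applies.
Johansson and Whitfield both have years of continuous service 23 years, so the next rule applies.
Among Johansson and Whitfield, alphabetically by surname: Johansson before Whitfield.
Order: Achebe, Pereira, Johansson, Whitfield, Lindqvist.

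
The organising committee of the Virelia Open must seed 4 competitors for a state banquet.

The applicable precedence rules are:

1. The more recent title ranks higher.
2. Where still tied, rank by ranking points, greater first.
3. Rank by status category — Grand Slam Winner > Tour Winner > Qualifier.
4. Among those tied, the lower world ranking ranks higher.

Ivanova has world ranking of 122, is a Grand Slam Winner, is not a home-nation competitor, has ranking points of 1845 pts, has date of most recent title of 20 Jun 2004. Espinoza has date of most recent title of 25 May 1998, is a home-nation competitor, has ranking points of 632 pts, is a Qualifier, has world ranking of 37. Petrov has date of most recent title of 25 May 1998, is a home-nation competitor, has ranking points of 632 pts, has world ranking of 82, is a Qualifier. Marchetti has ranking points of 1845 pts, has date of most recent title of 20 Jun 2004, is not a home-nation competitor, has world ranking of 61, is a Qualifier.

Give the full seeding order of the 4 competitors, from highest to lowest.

By date of most recent title (later first): Ivanova and Marchetti (both 20 Jun 2004); then Espinoza and Petrov (both 25 May 1998).
Ivanova and Marchetti both have ranking points 1845 pts, so the next rule applies.
Among Ivanova and Marchetti, by status category: Ivanova (Grand Slam Winner) before Marchetti (Qualifier).
Espinoza and Petrov both have ranking points 632 pts, so the next rule applies.
Espinoza and Petrov are each Qualifier, so the next rule applies.
Among Espinoza and Petrov, by world ranking (lower first): Espinoza (37) before Petrov (82).
Full order: Ivanova, Marchetti, Espinoza, Petrov.

Ivanova, Marchetti, Espinoza, Petrov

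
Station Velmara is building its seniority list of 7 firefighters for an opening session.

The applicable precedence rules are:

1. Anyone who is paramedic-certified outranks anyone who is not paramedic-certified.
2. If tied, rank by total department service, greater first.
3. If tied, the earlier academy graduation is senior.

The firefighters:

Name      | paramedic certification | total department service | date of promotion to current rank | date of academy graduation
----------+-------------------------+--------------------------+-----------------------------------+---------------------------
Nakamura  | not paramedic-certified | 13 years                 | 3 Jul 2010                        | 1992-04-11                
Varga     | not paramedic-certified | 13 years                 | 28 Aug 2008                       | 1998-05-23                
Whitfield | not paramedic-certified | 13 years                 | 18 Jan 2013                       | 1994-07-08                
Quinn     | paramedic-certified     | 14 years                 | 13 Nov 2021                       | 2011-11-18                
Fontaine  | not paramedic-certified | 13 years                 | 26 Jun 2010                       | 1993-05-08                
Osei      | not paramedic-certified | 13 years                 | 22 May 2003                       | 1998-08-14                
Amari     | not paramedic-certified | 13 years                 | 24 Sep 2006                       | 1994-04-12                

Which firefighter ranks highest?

Quinn

By the first rule: Quinn (paramedic-certified); then Nakamura, Fontaine, Amari, Whitfield, Varga and Osei (each not paramedic-certified).
Nakamura, Fontaine, Amari, Whitfield, Varga and Osei all have total department service 13 years, so the next rule applies.
Among Nakamura, Fontaine, Amari, Whitfield, Varga and Osei, by date of academy graduation (earlier first): Nakamura (1992-04-11) before Fontaine (1993-05-08) before Amari (1994-04-12) before Whitfield (1994-07-08) before Varga (1998-05-23) before Osei (1998-08-14).
Order: Quinn, Nakamura, Fontaine, Amari, Whitfield, Varga, Osei.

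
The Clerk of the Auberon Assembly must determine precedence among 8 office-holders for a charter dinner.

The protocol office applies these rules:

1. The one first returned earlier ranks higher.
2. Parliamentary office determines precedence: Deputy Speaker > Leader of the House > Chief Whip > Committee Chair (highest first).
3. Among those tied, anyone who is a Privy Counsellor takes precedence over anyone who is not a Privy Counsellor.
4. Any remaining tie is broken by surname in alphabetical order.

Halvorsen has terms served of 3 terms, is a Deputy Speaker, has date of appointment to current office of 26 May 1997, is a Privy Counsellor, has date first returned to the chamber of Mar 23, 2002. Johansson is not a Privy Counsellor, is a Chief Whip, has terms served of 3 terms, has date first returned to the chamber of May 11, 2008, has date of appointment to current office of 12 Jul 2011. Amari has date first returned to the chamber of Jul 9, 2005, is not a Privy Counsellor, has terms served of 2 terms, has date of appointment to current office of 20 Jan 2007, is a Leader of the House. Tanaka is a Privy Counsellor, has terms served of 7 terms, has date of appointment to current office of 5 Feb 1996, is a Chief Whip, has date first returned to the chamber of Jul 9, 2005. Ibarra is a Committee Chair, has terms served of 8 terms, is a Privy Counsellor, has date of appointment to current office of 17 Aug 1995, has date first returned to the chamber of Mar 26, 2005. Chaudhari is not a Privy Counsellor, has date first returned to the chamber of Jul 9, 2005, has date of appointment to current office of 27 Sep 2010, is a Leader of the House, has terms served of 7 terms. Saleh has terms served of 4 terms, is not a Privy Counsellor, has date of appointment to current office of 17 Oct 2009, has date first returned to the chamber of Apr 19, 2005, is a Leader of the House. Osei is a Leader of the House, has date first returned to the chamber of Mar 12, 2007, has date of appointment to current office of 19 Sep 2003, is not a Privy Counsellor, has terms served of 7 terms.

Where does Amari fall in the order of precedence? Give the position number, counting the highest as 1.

By date first returned to the chamber (earlier first): Halvorsen (Mar 23, 2002); then Ibarra (Mar 26, 2005); then Saleh (Apr 19, 2005); then Amari, Chaudhari and Tanaka (each Jul 9, 2005); then Osei (Mar 12, 2007); then Johansson (May 11, 2008).
Among Amari, Chaudhari and Tanaka, by parliamentary office: Amari and Chaudhari (Leader of the House) before Tanaka (Chief Whip).
Amari and Chaudhari are each not a Privy Counsellor, so the next rule applies.
Among Amari and Chaudhari, alphabetically by surname: Amari before Chaudhari.
Order: Halvorsen, Ibarra, Saleh, Amari, Chaudhari, Tanaka, Osei, Johansson. So position 4.

4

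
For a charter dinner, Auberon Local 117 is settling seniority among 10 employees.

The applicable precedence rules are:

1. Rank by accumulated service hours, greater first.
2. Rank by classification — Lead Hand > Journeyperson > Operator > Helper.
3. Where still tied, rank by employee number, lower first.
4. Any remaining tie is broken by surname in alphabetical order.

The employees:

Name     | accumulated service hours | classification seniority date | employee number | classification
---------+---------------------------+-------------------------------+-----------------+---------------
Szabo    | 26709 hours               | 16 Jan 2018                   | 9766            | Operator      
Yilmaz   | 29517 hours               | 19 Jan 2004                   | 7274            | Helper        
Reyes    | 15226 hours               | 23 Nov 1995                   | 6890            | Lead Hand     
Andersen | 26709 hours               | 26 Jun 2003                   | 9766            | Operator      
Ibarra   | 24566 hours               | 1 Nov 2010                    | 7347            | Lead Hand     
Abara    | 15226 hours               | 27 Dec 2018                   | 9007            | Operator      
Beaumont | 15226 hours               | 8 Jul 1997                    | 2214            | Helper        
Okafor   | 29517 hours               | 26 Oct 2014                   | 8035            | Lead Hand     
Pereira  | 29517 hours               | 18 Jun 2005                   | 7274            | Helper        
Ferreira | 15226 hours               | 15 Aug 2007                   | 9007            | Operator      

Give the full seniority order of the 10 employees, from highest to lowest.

By accumulated service hours (higher first): Okafor, Pereira and Yilmaz (each 29517 hours); then Andersen and Szabo (both 26709 hours); then Ibarra (24566 hours); then Reyes, Abara, Ferreira and Beaumont (each 15226 hours).
Among Okafor, Pereira and Yilmaz, by classification: Okafor (Lead Hand) before Pereira and Yilmaz (Helper).
Pereira and Yilmaz both have employee number 7274, so the next rule applies.
Among Pereira and Yilmaz, alphabetically by surname: Pereira before Yilmaz.
Andersen and Szabo are each Operator, so the next rule applies.
Andersen and Szabo both have employee number 9766, so the next rule applies.
Among Andersen and Szabo, alphabetically by surname: Andersen before Szabo.
Among Reyes, Abara, Ferreira and Beaumont, by classification: Reyes (Lead Hand) before Abara and Ferreira (Operator) before Beaumont (Helper).
Abara and Ferreira both have employee number 9007, so the next rule applies.
Among Abara and Ferreira, alphabetically by surname: Abara before Ferreira.
Full order: Okafor, Pereira, Yilmaz, Andersen, Szabo, Ibarra, Reyes, Abara, Ferreira, Beaumont.

Okafor, Pereira, Yilmaz, Andersen, Szabo, Ibarra, Reyes, Abara, Ferreira, Beaumont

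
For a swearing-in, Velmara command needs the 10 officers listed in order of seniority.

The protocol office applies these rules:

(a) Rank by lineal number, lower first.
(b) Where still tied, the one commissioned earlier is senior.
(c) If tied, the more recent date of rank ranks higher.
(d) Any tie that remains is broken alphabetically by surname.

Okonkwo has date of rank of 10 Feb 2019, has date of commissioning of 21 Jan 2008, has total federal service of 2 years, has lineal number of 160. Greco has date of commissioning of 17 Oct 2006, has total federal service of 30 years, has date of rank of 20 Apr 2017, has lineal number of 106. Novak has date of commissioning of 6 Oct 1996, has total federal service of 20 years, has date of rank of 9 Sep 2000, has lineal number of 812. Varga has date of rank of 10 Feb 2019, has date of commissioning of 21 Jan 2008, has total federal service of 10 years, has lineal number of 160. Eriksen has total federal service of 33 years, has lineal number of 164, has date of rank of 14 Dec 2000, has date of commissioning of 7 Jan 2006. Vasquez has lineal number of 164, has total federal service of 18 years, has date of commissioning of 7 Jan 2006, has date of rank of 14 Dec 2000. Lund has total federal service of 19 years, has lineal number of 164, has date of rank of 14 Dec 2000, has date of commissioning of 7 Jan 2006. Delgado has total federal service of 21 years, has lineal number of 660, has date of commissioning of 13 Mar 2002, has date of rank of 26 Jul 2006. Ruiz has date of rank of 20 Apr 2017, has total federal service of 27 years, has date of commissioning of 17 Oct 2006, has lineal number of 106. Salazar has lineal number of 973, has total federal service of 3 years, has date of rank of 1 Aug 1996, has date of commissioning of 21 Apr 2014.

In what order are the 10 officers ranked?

Greco, Ruiz, Okonkwo, Varga, Eriksen, Lund, Vasquez, Delgado, Novak, Salazar

By lineal number (lower first): Greco and Ruiz (both 106); then Okonkwo and Varga (both 160); then Eriksen, Lund and Vasquez (each 164); then Delgado (660); then Novak (812); then Salazar (973).
Greco and Ruiz both have date of commissioning 17 Oct 2006, so the next rule applies.
Greco and Ruiz both have date of rank 20 Apr 2017, so the next rule applies.
Among Greco and Ruiz, alphabetically by surname: Greco before Ruiz.
Okonkwo and Varga both have date of commissioning 21 Jan 2008, so the next rule applies.
Okonkwo and Varga both have date of rank 10 Feb 2019, so the next rule applies.
Among Okonkwo and Varga, alphabetically by surname: Okonkwo before Varga.
Eriksen, Lund and Vasquez all have date of commissioning 7 Jan 2006, so the next rule applies.
Eriksen, Lund and Vasquez all have date of rank 14 Dec 2000, so the next rule applies.
Among Eriksen, Lund and Vasquez, alphabetically by surname: Eriksen before Lund before Vasquez.
Full order: Greco, Ruiz, Okonkwo, Varga, Eriksen, Lund, Vasquez, Delgado, Novak, Salazar.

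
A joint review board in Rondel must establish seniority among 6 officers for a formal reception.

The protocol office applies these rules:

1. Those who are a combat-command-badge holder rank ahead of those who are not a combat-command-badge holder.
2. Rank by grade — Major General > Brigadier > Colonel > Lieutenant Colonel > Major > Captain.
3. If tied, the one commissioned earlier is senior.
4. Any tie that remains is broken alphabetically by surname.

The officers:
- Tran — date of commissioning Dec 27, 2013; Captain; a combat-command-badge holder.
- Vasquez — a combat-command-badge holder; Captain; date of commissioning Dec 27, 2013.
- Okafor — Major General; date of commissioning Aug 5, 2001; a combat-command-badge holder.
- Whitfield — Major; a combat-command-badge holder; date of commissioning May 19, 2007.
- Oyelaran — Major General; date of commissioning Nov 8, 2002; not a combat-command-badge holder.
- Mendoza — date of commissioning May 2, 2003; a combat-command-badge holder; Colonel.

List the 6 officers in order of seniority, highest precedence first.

Okafor, Mendoza, Whitfield, Tran, Vasquez, Oyelaran

By the first rule: Okafor, Mendoza, Whitfield, Tran and Vasquez (each a combat-command-badge holder); then Oyelaran (not a combat-command-badge holder).
Among Okafor, Mendoza, Whitfield, Tran and Vasquez, by grade: Okafor (Major General) before Mendoza (Colonel) before Whitfield (Major) before Tran and Vasquez (Captain).
Tran and Vasquez both have date of commissioning Dec 27, 2013, so the next rule applies.
Among Tran and Vasquez, alphabetically by surname: Tran before Vasquez.
Full order: Okafor, Mendoza, Whitfield, Tran, Vasquez, Oyelaran.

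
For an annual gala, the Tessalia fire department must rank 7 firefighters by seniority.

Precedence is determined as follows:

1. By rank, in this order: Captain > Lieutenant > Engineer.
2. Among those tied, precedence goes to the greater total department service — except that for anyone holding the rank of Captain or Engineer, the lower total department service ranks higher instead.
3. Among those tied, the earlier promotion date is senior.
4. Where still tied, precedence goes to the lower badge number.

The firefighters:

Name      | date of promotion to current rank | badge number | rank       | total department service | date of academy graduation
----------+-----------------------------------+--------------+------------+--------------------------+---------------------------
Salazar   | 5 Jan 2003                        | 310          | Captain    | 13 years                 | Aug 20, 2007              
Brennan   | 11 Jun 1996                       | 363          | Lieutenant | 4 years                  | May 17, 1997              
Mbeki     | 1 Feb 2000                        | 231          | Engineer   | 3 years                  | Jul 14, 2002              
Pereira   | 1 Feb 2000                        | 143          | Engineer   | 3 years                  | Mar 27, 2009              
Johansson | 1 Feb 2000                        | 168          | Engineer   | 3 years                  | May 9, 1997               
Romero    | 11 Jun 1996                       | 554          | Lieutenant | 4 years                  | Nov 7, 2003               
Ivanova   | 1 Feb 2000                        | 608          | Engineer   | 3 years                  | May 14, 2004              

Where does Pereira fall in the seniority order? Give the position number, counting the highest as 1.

By rank: Salazar (Captain); then Brennan and Romero (Lieutenant); then Pereira, Johansson, Mbeki and Ivanova (Engineer).
Brennan and Romero both have total department service 4 years, so the next rule applies.
Brennan and Romero both have date of promotion to current rank 11 Jun 1996, so the next rule applies.
Among Brennan and Romero, by badge number (lower first): Brennan (363) before Romero (554).
Pereira, Johansson, Mbeki and Ivanova all have total department service 3 years, so the next rule applies.
Pereira, Johansson, Mbeki and Ivanova all have date of promotion to current rank 1 Feb 2000, so the next rule applies.
Among Pereira, Johansson, Mbeki and Ivanova, by badge number (lower first): Pereira (143) before Johansson (168) before Mbeki (231) before Ivanova (608).
Order: Salazar, Brennan, Romero, Pereira, Johansson, Mbeki, Ivanova. So position 4.

4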